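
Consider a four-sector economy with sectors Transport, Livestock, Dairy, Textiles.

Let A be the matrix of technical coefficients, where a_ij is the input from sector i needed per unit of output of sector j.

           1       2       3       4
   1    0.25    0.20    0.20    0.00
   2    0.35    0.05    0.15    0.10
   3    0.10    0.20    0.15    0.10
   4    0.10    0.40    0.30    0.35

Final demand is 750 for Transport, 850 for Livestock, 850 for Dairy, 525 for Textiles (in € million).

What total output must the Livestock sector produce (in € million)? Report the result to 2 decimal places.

x_2 = 2490.31

I − A =
  [   0.75    -0.20    -0.20     0.00]
  [  -0.35     0.95    -0.15    -0.10]
  [  -0.10    -0.20     0.85    -0.10]
  [  -0.10    -0.40    -0.30     0.65]
Compute the cofactors C_ij = (−1)^(i+j)·(3×3 minor ij) of I−A; the adjugate is their transpose:
adj(I−A) = Cᵀ =
  [ 0.430875   0.138500   0.141000   0.043000]
  [ 0.205625   0.376875   0.143125   0.080000]
  [ 0.128750   0.142500   0.385625   0.081250]
  [ 0.252250   0.319000   0.287750   0.487625]
det(I−A) = Σ_j (I−A)_1j·C_1j = (0.75)(0.430875) + (-0.20)(0.205625) + (-0.20)(0.128750) + (0.00)(0.252250) = 0.25628125
(I − A)⁻¹ = adj(I−A) / det(I−A) ≈
  [   1.6813     0.5404     0.5502     0.1678]
  [   0.8023     1.4706     0.5585     0.3122]
  [   0.5024     0.5560     1.5047     0.3170]
  [   0.9843     1.2447     1.1228     1.9027]
x = (I − A)⁻¹ d = adj(I−A)·d / det(I−A), with det(I−A) = 0.25628125:
  x_1 = (0.430875·750 + 0.138500·850 + 0.141000·850 + 0.043000·525) / 0.25628125 = 583.30625 / 0.25628125 ≈ 2276.04
  x_2 = (0.205625·750 + 0.376875·850 + 0.143125·850 + 0.080000·525) / 0.25628125 = 638.21875 / 0.25628125 ≈ 2490.31
  x_3 = (0.128750·750 + 0.142500·850 + 0.385625·850 + 0.081250·525) / 0.25628125 = 588.125 / 0.25628125 ≈ 2294.84
  x_4 = (0.252250·750 + 0.319000·850 + 0.287750·850 + 0.487625·525) / 0.25628125 = 960.928125 / 0.25628125 ≈ 3749.51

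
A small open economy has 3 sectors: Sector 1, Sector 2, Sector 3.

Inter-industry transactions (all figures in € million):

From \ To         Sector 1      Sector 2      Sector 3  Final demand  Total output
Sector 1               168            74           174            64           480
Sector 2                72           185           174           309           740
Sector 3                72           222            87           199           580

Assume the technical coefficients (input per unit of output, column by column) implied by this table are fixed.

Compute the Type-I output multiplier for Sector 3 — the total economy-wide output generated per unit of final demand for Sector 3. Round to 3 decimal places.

Technical coefficients a_ij = z_ij / X_j:
  a_11 = 168/480 = 0.35, a_21 = 72/480 = 0.15, a_31 = 72/480 = 0.15
  a_12 = 74/740 = 0.10, a_22 = 185/740 = 0.25, a_32 = 222/740 = 0.30
  a_13 = 174/580 = 0.30, a_23 = 174/580 = 0.30, a_33 = 87/580 = 0.15
I − A =
  [   0.65    -0.10    -0.30]
  [  -0.15     0.75    -0.30]
  [  -0.15    -0.30     0.85]
Cofactors of I−A, C_ij = (−1)^(i+j)·(minor ij) (rows/columns in the sector order above):
  C_11 = (0.75)(0.85) − (-0.30)(-0.30) = 0.5475
  C_12 = −[(-0.15)(0.85) − (-0.30)(-0.15)] = 0.1725
  C_13 = (-0.15)(-0.30) − (0.75)(-0.15) = 0.1575
  C_21 = −[(-0.10)(0.85) − (-0.30)(-0.30)] = 0.1750
  C_22 = (0.65)(0.85) − (-0.30)(-0.15) = 0.5075
  C_23 = −[(0.65)(-0.30) − (-0.10)(-0.15)] = 0.2100
  C_31 = (-0.10)(-0.30) − (-0.30)(0.75) = 0.2550
  C_32 = −[(0.65)(-0.30) − (-0.30)(-0.15)] = 0.2400
  C_33 = (0.65)(0.75) − (-0.10)(-0.15) = 0.4725
det(I−A) = Σ_j (I−A)_1j·C_1j = (0.65)(0.5475) + (-0.10)(0.1725) + (-0.30)(0.1575) = 0.291375
adj(I−A) = Cᵀ =
  [ 0.5475   0.1750   0.2550]
  [ 0.1725   0.5075   0.2400]
  [ 0.1575   0.2100   0.4725]
(I − A)⁻¹ = adj(I−A) / det(I−A) ≈
  [   1.8790     0.6006     0.8752]
  [   0.5920     1.7417     0.8237]
  [   0.5405     0.7207     1.6216]
The output multiplier for sector j is the column-j sum of the Leontief inverse (I − A)⁻¹ = adj(I−A) / det(I−A).
Column 3 of adj(I−A): (0.2550, 0.2400, 0.4725); det(I−A) = 0.291375.
m_3 = (0.2550 + 0.2400 + 0.4725) / 0.291375 = 0.9675 / 0.291375 ≈ 3.320.

m_3 = 3.320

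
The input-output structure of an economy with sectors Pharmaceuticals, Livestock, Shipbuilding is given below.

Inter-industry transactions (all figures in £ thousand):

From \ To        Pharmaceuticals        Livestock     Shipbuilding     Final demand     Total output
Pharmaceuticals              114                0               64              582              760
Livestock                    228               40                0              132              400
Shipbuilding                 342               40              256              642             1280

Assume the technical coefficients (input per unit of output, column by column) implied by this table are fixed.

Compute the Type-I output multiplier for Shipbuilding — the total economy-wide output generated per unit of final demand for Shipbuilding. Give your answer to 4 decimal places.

Technical coefficients a_ij = z_ij / X_j:
  a_PP = 114/760 = 0.15, a_LP = 228/760 = 0.30, a_SP = 342/760 = 0.45
  a_PL = 0/400 = 0.00, a_LL = 40/400 = 0.10, a_SL = 40/400 = 0.10
  a_PS = 64/1280 = 0.05, a_LS = 0/1280 = 0.00, a_SS = 256/1280 = 0.20
I − A =
  [   0.85     0.00    -0.05]
  [  -0.30     0.90     0.00]
  [  -0.45    -0.10     0.80]
Cofactors of I−A, C_ij = (−1)^(i+j)·(minor ij) (rows/columns in the sector order above):
  C_11 = (0.90)(0.80) − (0.00)(-0.10) = 0.7200
  C_12 = −[(-0.30)(0.80) − (0.00)(-0.45)] = 0.2400
  C_13 = (-0.30)(-0.10) − (0.90)(-0.45) = 0.4350
  C_21 = −[(0.00)(0.80) − (-0.05)(-0.10)] = 0.0050
  C_22 = (0.85)(0.80) − (-0.05)(-0.45) = 0.6575
  C_23 = −[(0.85)(-0.10) − (0.00)(-0.45)] = 0.0850
  C_31 = (0.00)(0.00) − (-0.05)(0.90) = 0.0450
  C_32 = −[(0.85)(0.00) − (-0.05)(-0.30)] = 0.0150
  C_33 = (0.85)(0.90) − (0.00)(-0.30) = 0.7650
det(I−A) = Σ_j (I−A)_1j·C_1j = (0.85)(0.7200) + (0.00)(0.2400) + (-0.05)(0.4350) = 0.59025
adj(I−A) = Cᵀ =
  [ 0.7200   0.0050   0.0450]
  [ 0.2400   0.6575   0.0150]
  [ 0.4350   0.0850   0.7650]
(I − A)⁻¹ = adj(I−A) / det(I−A) ≈
  [   1.21982     0.00847     0.07624]
  [   0.40661     1.11393     0.02541]
  [   0.73698     0.14401     1.29606]
The output multiplier for sector j is the column-j sum of the Leontief inverse (I − A)⁻¹ = adj(I−A) / det(I−A).
Column S of adj(I−A): (0.0450, 0.0150, 0.7650); det(I−A) = 0.59025.
m_S = (0.0450 + 0.0150 + 0.7650) / 0.59025 = 0.825 / 0.59025 ≈ 1.3977.

m_S = 1.3977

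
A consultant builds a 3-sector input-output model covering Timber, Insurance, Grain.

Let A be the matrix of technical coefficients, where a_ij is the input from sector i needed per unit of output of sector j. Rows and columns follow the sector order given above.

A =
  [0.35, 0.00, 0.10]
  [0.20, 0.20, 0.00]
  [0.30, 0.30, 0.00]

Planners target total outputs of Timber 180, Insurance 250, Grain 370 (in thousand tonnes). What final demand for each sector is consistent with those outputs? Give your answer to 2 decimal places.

d_1 = 80.00, d_2 = 164.00, d_3 = 241.00

I − A =
  [   0.65     0.00    -0.10]
  [  -0.20     0.80     0.00]
  [  -0.30    -0.30     1.00]
d = (I − A) x:
  d_1 = (+0.65)·180 + (+0.00)·250 + (-0.10)·370 = 80.00
  d_2 = (-0.20)·180 + (+0.80)·250 + (+0.00)·370 = 164.00
  d_3 = (-0.30)·180 + (-0.30)·250 + (+1.00)·370 = 241.00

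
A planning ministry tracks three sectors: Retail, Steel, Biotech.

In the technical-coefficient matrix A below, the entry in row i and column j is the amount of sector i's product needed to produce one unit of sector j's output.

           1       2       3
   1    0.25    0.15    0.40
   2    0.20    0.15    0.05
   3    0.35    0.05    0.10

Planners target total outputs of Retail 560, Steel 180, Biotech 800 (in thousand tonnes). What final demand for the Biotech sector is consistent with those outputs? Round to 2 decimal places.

I − A =
  [   0.75    -0.15    -0.40]
  [  -0.20     0.85    -0.05]
  [  -0.35    -0.05     0.90]
d = (I − A) x:
  d_1 = (+0.75)·560 + (-0.15)·180 + (-0.40)·800 = 73.00
  d_2 = (-0.20)·560 + (+0.85)·180 + (-0.05)·800 = 1.00
  d_3 = (-0.35)·560 + (-0.05)·180 + (+0.90)·800 = 515.00

d_3 = 515.00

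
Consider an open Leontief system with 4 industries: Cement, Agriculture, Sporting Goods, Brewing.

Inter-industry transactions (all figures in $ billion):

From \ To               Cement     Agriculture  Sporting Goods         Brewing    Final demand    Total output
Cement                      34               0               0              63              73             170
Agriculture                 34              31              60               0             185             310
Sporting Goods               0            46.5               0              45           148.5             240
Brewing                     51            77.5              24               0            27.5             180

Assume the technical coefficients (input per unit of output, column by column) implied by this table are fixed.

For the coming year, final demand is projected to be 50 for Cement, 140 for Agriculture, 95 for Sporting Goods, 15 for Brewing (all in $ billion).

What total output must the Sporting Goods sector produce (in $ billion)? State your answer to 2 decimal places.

x_S = 159.36

Technical coefficients a_ij = z_ij / X_j:
  a_CC = 34/170 = 0.20, a_AC = 34/170 = 0.20, a_SC = 0/170 = 0.00, a_BC = 51/170 = 0.30
  a_CA = 0/310 = 0.00, a_AA = 31/310 = 0.10, a_SA = 46.5/310 = 0.15, a_BA = 77.5/310 = 0.25
  a_CS = 0/240 = 0.00, a_AS = 60/240 = 0.25, a_SS = 0/240 = 0.00, a_BS = 24/240 = 0.10
  a_CB = 63/180 = 0.35, a_AB = 0/180 = 0.00, a_SB = 45/180 = 0.25, a_BB = 0/180 = 0.00
I − A =
  [   0.80     0.00     0.00    -0.35]
  [  -0.20     0.90    -0.25     0.00]
  [   0.00    -0.15     1.00    -0.25]
  [  -0.30    -0.25    -0.10     1.00]
Compute the cofactors C_ij = (−1)^(i+j)·(3×3 minor ij) of I−A; the adjugate is their transpose:
adj(I−A) = Cᵀ =
  [ 0.824375   0.092750   0.053375   0.301875]
  [ 0.213750   0.675000   0.180750   0.120000]
  [ 0.110000   0.154250   0.608000   0.190500]
  [ 0.311750   0.212000   0.122000   0.690000]
det(I−A) = Σ_j (I−A)_1j·C_1j = (0.80)(0.824375) + (0.00)(0.213750) + (0.00)(0.110000) + (-0.35)(0.311750) = 0.5503875
(I − A)⁻¹ = adj(I−A) / det(I−A) ≈
  [   1.4978     0.1685     0.0970     0.5485]
  [   0.3884     1.2264     0.3284     0.2180]
  [   0.1999     0.2803     1.1047     0.3461]
  [   0.5664     0.3852     0.2217     1.2537]
x = (I − A)⁻¹ d = adj(I−A)·d / det(I−A), with det(I−A) = 0.5503875:
  x_C = (0.824375·50 + 0.092750·140 + 0.053375·95 + 0.301875·15) / 0.5503875 = 63.8025 / 0.5503875 ≈ 115.92
  x_A = (0.213750·50 + 0.675000·140 + 0.180750·95 + 0.120000·15) / 0.5503875 = 124.15875 / 0.5503875 ≈ 225.58
  x_S = (0.110000·50 + 0.154250·140 + 0.608000·95 + 0.190500·15) / 0.5503875 = 87.7125 / 0.5503875 ≈ 159.36
  x_B = (0.311750·50 + 0.212000·140 + 0.122000·95 + 0.690000·15) / 0.5503875 = 67.2075 / 0.5503875 ≈ 122.11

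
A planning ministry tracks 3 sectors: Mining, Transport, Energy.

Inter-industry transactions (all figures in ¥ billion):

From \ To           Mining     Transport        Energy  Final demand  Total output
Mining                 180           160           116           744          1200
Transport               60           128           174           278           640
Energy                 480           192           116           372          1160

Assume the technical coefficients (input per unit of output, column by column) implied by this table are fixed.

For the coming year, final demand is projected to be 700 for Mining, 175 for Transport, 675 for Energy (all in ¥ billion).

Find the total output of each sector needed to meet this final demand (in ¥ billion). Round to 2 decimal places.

Technical coefficients a_ij = z_ij / X_j:
  a_11 = 180/1200 = 0.15, a_21 = 60/1200 = 0.05, a_31 = 480/1200 = 0.40
  a_12 = 160/640 = 0.25, a_22 = 128/640 = 0.20, a_32 = 192/640 = 0.30
  a_13 = 116/1160 = 0.10, a_23 = 174/1160 = 0.15, a_33 = 116/1160 = 0.10
I − A =
  [   0.85    -0.25    -0.10]
  [  -0.05     0.80    -0.15]
  [  -0.40    -0.30     0.90]
Cofactors of I−A, C_ij = (−1)^(i+j)·(minor ij) (rows/columns in the sector order above):
  C_11 = (0.80)(0.90) − (-0.15)(-0.30) = 0.6750
  C_12 = −[(-0.05)(0.90) − (-0.15)(-0.40)] = 0.1050
  C_13 = (-0.05)(-0.30) − (0.80)(-0.40) = 0.3350
  C_21 = −[(-0.25)(0.90) − (-0.10)(-0.30)] = 0.2550
  C_22 = (0.85)(0.90) − (-0.10)(-0.40) = 0.7250
  C_23 = −[(0.85)(-0.30) − (-0.25)(-0.40)] = 0.3550
  C_31 = (-0.25)(-0.15) − (-0.10)(0.80) = 0.1175
  C_32 = −[(0.85)(-0.15) − (-0.10)(-0.05)] = 0.1325
  C_33 = (0.85)(0.80) − (-0.25)(-0.05) = 0.6675
det(I−A) = Σ_j (I−A)_1j·C_1j = (0.85)(0.6750) + (-0.25)(0.1050) + (-0.10)(0.3350) = 0.5140
adj(I−A) = Cᵀ =
  [ 0.6750   0.2550   0.1175]
  [ 0.1050   0.7250   0.1325]
  [ 0.3350   0.3550   0.6675]
(I − A)⁻¹ = adj(I−A) / det(I−A) ≈
  [   1.3132     0.4961     0.2286]
  [   0.2043     1.4105     0.2578]
  [   0.6518     0.6907     1.2986]
x = (I − A)⁻¹ d = adj(I−A)·d / det(I−A), with det(I−A) = 0.5140:
  x_1 = (0.6750·700 + 0.2550·175 + 0.1175·675) / 0.5140 = 596.4375 / 0.5140 ≈ 1160.38
  x_2 = (0.1050·700 + 0.7250·175 + 0.1325·675) / 0.5140 = 289.8125 / 0.5140 ≈ 563.84
  x_3 = (0.3350·700 + 0.3550·175 + 0.6675·675) / 0.5140 = 747.1875 / 0.5140 ≈ 1453.67

x_1 = 1160.38, x_2 = 563.84, x_3 = 1453.67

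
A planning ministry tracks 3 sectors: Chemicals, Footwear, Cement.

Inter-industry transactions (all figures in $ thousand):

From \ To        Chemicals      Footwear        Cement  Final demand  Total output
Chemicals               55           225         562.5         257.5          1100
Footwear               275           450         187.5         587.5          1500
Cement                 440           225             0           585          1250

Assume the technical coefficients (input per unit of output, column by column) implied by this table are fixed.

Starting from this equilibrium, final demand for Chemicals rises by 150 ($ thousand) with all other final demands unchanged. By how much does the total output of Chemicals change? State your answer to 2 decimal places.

Δx_1 = 223.72

Technical coefficients a_ij = z_ij / X_j:
  a_11 = 55/1100 = 0.05, a_21 = 275/1100 = 0.25, a_31 = 440/1100 = 0.40
  a_12 = 225/1500 = 0.15, a_22 = 450/1500 = 0.30, a_32 = 225/1500 = 0.15
  a_13 = 562.5/1250 = 0.45, a_23 = 187.5/1250 = 0.15, a_33 = 0/1250 = 0.00
I − A =
  [   0.95    -0.15    -0.45]
  [  -0.25     0.70    -0.15]
  [  -0.40    -0.15     1.00]
Cofactors of I−A, C_ij = (−1)^(i+j)·(minor ij) (rows/columns in the sector order above):
  C_11 = (0.70)(1.00) − (-0.15)(-0.15) = 0.6775
  C_12 = −[(-0.25)(1.00) − (-0.15)(-0.40)] = 0.3100
  C_13 = (-0.25)(-0.15) − (0.70)(-0.40) = 0.3175
  C_21 = −[(-0.15)(1.00) − (-0.45)(-0.15)] = 0.2175
  C_22 = (0.95)(1.00) − (-0.45)(-0.40) = 0.7700
  C_23 = −[(0.95)(-0.15) − (-0.15)(-0.40)] = 0.2025
  C_31 = (-0.15)(-0.15) − (-0.45)(0.70) = 0.3375
  C_32 = −[(0.95)(-0.15) − (-0.45)(-0.25)] = 0.2550
  C_33 = (0.95)(0.70) − (-0.15)(-0.25) = 0.6275
det(I−A) = Σ_j (I−A)_1j·C_1j = (0.95)(0.6775) + (-0.15)(0.3100) + (-0.45)(0.3175) = 0.45425
adj(I−A) = Cᵀ =
  [ 0.6775   0.2175   0.3375]
  [ 0.3100   0.7700   0.2550]
  [ 0.3175   0.2025   0.6275]
(I − A)⁻¹ = adj(I−A) / det(I−A) ≈
  [   1.4915     0.4788     0.7430]
  [   0.6824     1.6951     0.5614]
  [   0.6990     0.4458     1.3814]
Δx = (I − A)⁻¹ Δd with Δd having +150 in the Chemicals component and 0 elsewhere.
So Δx_1 = L_11 · (+150), where L_11 = adj(I−A)_11 / det(I−A) = 0.6775 / 0.45425.
Δx_1 = 0.6775 × (+150) / 0.45425 = 101.625 / 0.45425 ≈ 223.72.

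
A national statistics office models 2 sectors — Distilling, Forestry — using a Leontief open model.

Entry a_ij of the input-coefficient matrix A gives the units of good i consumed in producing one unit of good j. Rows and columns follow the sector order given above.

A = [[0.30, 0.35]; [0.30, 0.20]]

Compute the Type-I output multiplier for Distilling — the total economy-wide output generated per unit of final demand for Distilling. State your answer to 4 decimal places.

m_D = 2.4176

I − A =
  [   0.70    -0.35]
  [  -0.30     0.80]
det(I−A) = (0.70)(0.80) − (-0.35)(-0.30) = 0.4550
adj(I−A) = [[0.80, 0.35], [0.30, 0.70]]
(I − A)⁻¹ = adj(I−A) / det(I−A) ≈
  [   1.75824     0.76923]
  [   0.65934     1.53846]
The output multiplier for sector j is the column-j sum of the Leontief inverse (I − A)⁻¹ = adj(I−A) / det(I−A).
Column D of adj(I−A): (0.80, 0.30); det(I−A) = 0.4550.
m_D = (0.80 + 0.30) / 0.4550 = 1.10 / 0.4550 ≈ 2.4176.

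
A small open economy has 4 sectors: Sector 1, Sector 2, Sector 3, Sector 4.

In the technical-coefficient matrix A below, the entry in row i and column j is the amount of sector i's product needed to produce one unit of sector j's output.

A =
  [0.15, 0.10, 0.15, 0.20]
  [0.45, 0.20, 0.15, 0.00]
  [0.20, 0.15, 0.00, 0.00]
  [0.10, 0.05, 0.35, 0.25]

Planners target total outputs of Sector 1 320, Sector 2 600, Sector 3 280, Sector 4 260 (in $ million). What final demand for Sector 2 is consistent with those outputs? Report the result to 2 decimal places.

d_2 = 294.00

I − A =
  [   0.85    -0.10    -0.15    -0.20]
  [  -0.45     0.80    -0.15     0.00]
  [  -0.20    -0.15     1.00     0.00]
  [  -0.10    -0.05    -0.35     0.75]
d = (I − A) x:
  d_1 = (+0.85)·320 + (-0.10)·600 + (-0.15)·280 + (-0.20)·260 = 118.00
  d_2 = (-0.45)·320 + (+0.80)·600 + (-0.15)·280 + (+0.00)·260 = 294.00
  d_3 = (-0.20)·320 + (-0.15)·600 + (+1.00)·280 + (+0.00)·260 = 126.00
  d_4 = (-0.10)·320 + (-0.05)·600 + (-0.35)·280 + (+0.75)·260 = 35.00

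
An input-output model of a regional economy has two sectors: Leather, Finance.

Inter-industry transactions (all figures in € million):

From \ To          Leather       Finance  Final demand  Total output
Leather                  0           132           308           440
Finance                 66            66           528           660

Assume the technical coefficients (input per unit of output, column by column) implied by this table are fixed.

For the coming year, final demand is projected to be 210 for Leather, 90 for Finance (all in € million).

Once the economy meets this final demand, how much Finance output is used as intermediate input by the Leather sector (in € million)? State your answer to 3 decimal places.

Technical coefficients a_ij = z_ij / X_j:
  a_LL = 0/440 = 0.00, a_FL = 66/440 = 0.15
  a_LF = 132/660 = 0.20, a_FF = 66/660 = 0.10
I − A =
  [   1.00    -0.20]
  [  -0.15     0.90]
det(I−A) = (1.00)(0.90) − (-0.20)(-0.15) = 0.8700
adj(I−A) = [[0.90, 0.20], [0.15, 1.00]]
(I − A)⁻¹ = adj(I−A) / det(I−A) ≈
  [   1.0345     0.2299]
  [   0.1724     1.1494]
First solve x = (I − A)⁻¹ d = adj(I−A)·d / det(I−A); in particular x_L = (0.90·210 + 0.20·90) / 0.8700 = 207.00 / 0.8700 ≈ 237.93103.
Intermediate flow from F to L: z_FL = a_FL · x_L = 0.15 × 207.00 / 0.8700 = 31.05 / 0.8700 ≈ 35.690.

z_FL = 35.690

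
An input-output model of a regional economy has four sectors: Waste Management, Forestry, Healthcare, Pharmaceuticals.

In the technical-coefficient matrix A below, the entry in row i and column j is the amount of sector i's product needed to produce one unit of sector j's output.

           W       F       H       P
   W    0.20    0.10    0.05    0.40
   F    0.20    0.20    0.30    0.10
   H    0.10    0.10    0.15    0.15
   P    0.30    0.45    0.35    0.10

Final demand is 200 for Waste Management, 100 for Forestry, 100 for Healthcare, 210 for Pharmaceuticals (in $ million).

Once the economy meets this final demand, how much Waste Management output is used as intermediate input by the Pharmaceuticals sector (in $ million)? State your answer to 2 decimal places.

z_WP = 418.41

I − A =
  [   0.80    -0.10    -0.05    -0.40]
  [  -0.20     0.80    -0.30    -0.10]
  [  -0.10    -0.10     0.85    -0.15]
  [  -0.30    -0.45    -0.35     0.90]
Compute the cofactors C_ij = (−1)^(i+j)·(3×3 minor ij) of I−A; the adjugate is their transpose:
adj(I−A) = Cᵀ =
  [ 0.481000   0.246125   0.230250   0.279500]
  [ 0.212000   0.447250   0.246500   0.185000]
  [ 0.138000   0.145500   0.387000   0.142000]
  [ 0.320000   0.362250   0.350500   0.495000]
det(I−A) = Σ_j (I−A)_1j·C_1j = (0.80)(0.481000) + (-0.10)(0.212000) + (-0.05)(0.138000) + (-0.40)(0.320000) = 0.2287
(I − A)⁻¹ = adj(I−A) / det(I−A) ≈
  [   2.1032     1.0762     1.0068     1.2221]
  [   0.9270     1.9556     1.0778     0.8089]
  [   0.6034     0.6362     1.6922     0.6209]
  [   1.3992     1.5840     1.5326     2.1644]
First solve x = (I − A)⁻¹ d = adj(I−A)·d / det(I−A); in particular x_P = (0.320000·200 + 0.362250·100 + 0.350500·100 + 0.495000·210) / 0.2287 = 239.225 / 0.2287 ≈ 1046.0210.
Intermediate flow from W to P: z_WP = a_WP · x_P = 0.40 × 239.225 / 0.2287 = 95.69 / 0.2287 ≈ 418.41.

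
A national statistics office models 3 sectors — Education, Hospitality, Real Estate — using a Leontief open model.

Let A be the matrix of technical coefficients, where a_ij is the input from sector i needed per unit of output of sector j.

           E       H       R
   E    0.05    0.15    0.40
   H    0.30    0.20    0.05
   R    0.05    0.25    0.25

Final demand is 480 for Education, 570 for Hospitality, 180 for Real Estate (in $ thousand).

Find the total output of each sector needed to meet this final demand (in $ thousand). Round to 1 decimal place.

x_E = 966.7, x_H = 1117.3, x_R = 676.9

I − A =
  [   0.95    -0.15    -0.40]
  [  -0.30     0.80    -0.05]
  [  -0.05    -0.25     0.75]
Cofactors of I−A, C_ij = (−1)^(i+j)·(minor ij) (rows/columns in the sector order above):
  C_11 = (0.80)(0.75) − (-0.05)(-0.25) = 0.5875
  C_12 = −[(-0.30)(0.75) − (-0.05)(-0.05)] = 0.2275
  C_13 = (-0.30)(-0.25) − (0.80)(-0.05) = 0.1150
  C_21 = −[(-0.15)(0.75) − (-0.40)(-0.25)] = 0.2125
  C_22 = (0.95)(0.75) − (-0.40)(-0.05) = 0.6925
  C_23 = −[(0.95)(-0.25) − (-0.15)(-0.05)] = 0.2450
  C_31 = (-0.15)(-0.05) − (-0.40)(0.80) = 0.3275
  C_32 = −[(0.95)(-0.05) − (-0.40)(-0.30)] = 0.1675
  C_33 = (0.95)(0.80) − (-0.15)(-0.30) = 0.7150
det(I−A) = Σ_j (I−A)_1j·C_1j = (0.95)(0.5875) + (-0.15)(0.2275) + (-0.40)(0.1150) = 0.4780
adj(I−A) = Cᵀ =
  [ 0.5875   0.2125   0.3275]
  [ 0.2275   0.6925   0.1675]
  [ 0.1150   0.2450   0.7150]
(I − A)⁻¹ = adj(I−A) / det(I−A) ≈
  [   1.2291     0.4446     0.6851]
  [   0.4759     1.4487     0.3504]
  [   0.2406     0.5126     1.4958]
x = (I − A)⁻¹ d = adj(I−A)·d / det(I−A), with det(I−A) = 0.4780:
  x_E = (0.5875·480 + 0.2125·570 + 0.3275·180) / 0.4780 = 462.075 / 0.4780 ≈ 966.7
  x_H = (0.2275·480 + 0.6925·570 + 0.1675·180) / 0.4780 = 534.075 / 0.4780 ≈ 1117.3
  x_R = (0.1150·480 + 0.2450·570 + 0.7150·180) / 0.4780 = 323.55 / 0.4780 ≈ 676.9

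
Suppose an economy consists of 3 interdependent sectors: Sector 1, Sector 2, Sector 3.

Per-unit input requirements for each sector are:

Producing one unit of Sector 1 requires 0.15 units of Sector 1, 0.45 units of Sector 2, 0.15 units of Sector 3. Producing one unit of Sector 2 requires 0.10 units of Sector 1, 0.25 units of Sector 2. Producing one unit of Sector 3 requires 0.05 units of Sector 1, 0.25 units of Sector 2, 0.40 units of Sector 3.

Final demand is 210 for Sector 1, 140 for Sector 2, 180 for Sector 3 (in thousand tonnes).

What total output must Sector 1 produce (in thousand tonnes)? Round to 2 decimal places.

x_1 = 329.79

I − A =
  [   0.85    -0.10    -0.05]
  [  -0.45     0.75    -0.25]
  [  -0.15     0.00     0.60]
Cofactors of I−A, C_ij = (−1)^(i+j)·(minor ij) (rows/columns in the sector order above):
  C_11 = (0.75)(0.60) − (-0.25)(0.00) = 0.4500
  C_12 = −[(-0.45)(0.60) − (-0.25)(-0.15)] = 0.3075
  C_13 = (-0.45)(0.00) − (0.75)(-0.15) = 0.1125
  C_21 = −[(-0.10)(0.60) − (-0.05)(0.00)] = 0.0600
  C_22 = (0.85)(0.60) − (-0.05)(-0.15) = 0.5025
  C_23 = −[(0.85)(0.00) − (-0.10)(-0.15)] = 0.0150
  C_31 = (-0.10)(-0.25) − (-0.05)(0.75) = 0.0625
  C_32 = −[(0.85)(-0.25) − (-0.05)(-0.45)] = 0.2350
  C_33 = (0.85)(0.75) − (-0.10)(-0.45) = 0.5925
det(I−A) = Σ_j (I−A)_1j·C_1j = (0.85)(0.4500) + (-0.10)(0.3075) + (-0.05)(0.1125) = 0.346125
adj(I−A) = Cᵀ =
  [ 0.4500   0.0600   0.0625]
  [ 0.3075   0.5025   0.2350]
  [ 0.1125   0.0150   0.5925]
(I − A)⁻¹ = adj(I−A) / det(I−A) ≈
  [   1.3001     0.1733     0.1806]
  [   0.8884     1.4518     0.6789]
  [   0.3250     0.0433     1.7118]
x = (I − A)⁻¹ d = adj(I−A)·d / det(I−A), with det(I−A) = 0.346125:
  x_1 = (0.4500·210 + 0.0600·140 + 0.0625·180) / 0.346125 = 114.15 / 0.346125 ≈ 329.79
  x_2 = (0.3075·210 + 0.5025·140 + 0.2350·180) / 0.346125 = 177.225 / 0.346125 ≈ 512.03
  x_3 = (0.1125·210 + 0.0150·140 + 0.5925·180) / 0.346125 = 132.375 / 0.346125 ≈ 382.45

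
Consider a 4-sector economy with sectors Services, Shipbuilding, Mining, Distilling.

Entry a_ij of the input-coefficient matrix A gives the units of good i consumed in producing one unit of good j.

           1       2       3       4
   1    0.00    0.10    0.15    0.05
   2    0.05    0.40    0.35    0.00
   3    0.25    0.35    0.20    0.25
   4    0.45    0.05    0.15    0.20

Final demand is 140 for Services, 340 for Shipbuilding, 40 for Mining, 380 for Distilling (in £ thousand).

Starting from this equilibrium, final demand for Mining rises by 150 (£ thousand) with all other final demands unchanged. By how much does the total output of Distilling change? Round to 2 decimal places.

I − A =
  [   1.00    -0.10    -0.15    -0.05]
  [  -0.05     0.60    -0.35     0.00]
  [  -0.25    -0.35     0.80    -0.25]
  [  -0.45    -0.05    -0.15     0.80]
Compute the cofactors C_ij = (−1)^(i+j)·(3×3 minor ij) of I−A; the adjugate is their transpose:
adj(I−A) = Cᵀ =
  [ 0.259125   0.108750   0.105375   0.049125]
  [ 0.139500   0.535750   0.278500   0.095750]
  [ 0.202125   0.316500   0.462375   0.157125]
  [ 0.192375   0.154000   0.163375   0.319625]
det(I−A) = Σ_j (I−A)_1j·C_1j = (1.00)(0.259125) + (-0.10)(0.139500) + (-0.15)(0.202125) + (-0.05)(0.192375) = 0.2052375
(I − A)⁻¹ = adj(I−A) / det(I−A) ≈
  [   1.2626     0.5299     0.5134     0.2394]
  [   0.6797     2.6104     1.3570     0.4665]
  [   0.9848     1.5421     2.2529     0.7656]
  [   0.9373     0.7504     0.7960     1.5573]
Δx = (I − A)⁻¹ Δd with Δd having +150 in the Mining component and 0 elsewhere.
So Δx_4 = L_43 · (+150), where L_43 = adj(I−A)_43 / det(I−A) = 0.163375 / 0.2052375.
Δx_4 = 0.163375 × (+150) / 0.2052375 = 24.50625 / 0.2052375 ≈ 119.40.

Δx_4 = 119.40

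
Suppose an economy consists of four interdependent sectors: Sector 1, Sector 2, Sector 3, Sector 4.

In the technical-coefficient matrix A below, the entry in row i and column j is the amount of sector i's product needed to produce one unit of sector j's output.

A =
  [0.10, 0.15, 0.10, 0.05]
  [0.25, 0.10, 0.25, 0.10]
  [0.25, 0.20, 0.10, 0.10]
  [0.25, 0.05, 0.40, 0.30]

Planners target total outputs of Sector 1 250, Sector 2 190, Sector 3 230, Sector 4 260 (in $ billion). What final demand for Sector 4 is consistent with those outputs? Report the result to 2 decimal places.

I − A =
  [   0.90    -0.15    -0.10    -0.05]
  [  -0.25     0.90    -0.25    -0.10]
  [  -0.25    -0.20     0.90    -0.10]
  [  -0.25    -0.05    -0.40     0.70]
d = (I − A) x:
  d_1 = (+0.90)·250 + (-0.15)·190 + (-0.10)·230 + (-0.05)·260 = 160.50
  d_2 = (-0.25)·250 + (+0.90)·190 + (-0.25)·230 + (-0.10)·260 = 25.00
  d_3 = (-0.25)·250 + (-0.20)·190 + (+0.90)·230 + (-0.10)·260 = 80.50
  d_4 = (-0.25)·250 + (-0.05)·190 + (-0.40)·230 + (+0.70)·260 = 18.00

d_4 = 18.00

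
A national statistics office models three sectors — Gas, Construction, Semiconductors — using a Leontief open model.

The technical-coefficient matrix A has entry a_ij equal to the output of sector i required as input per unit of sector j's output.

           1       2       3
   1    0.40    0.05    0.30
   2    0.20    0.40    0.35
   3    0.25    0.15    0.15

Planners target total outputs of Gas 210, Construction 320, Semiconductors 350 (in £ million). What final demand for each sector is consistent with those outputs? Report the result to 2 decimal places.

d_1 = 5.00, d_2 = 27.50, d_3 = 197.00

I − A =
  [   0.60    -0.05    -0.30]
  [  -0.20     0.60    -0.35]
  [  -0.25    -0.15     0.85]
d = (I − A) x:
  d_1 = (+0.60)·210 + (-0.05)·320 + (-0.30)·350 = 5.00
  d_2 = (-0.20)·210 + (+0.60)·320 + (-0.35)·350 = 27.50
  d_3 = (-0.25)·210 + (-0.15)·320 + (+0.85)·350 = 197.00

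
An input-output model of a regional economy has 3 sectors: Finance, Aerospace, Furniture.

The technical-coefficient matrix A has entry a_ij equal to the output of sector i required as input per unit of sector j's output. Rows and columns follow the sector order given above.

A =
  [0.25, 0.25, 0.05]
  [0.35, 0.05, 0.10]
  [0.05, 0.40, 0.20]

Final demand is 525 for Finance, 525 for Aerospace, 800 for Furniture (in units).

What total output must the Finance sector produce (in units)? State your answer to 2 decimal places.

x_1 = 1200.54

I − A =
  [   0.75    -0.25    -0.05]
  [  -0.35     0.95    -0.10]
  [  -0.05    -0.40     0.80]
Cofactors of I−A, C_ij = (−1)^(i+j)·(minor ij) (rows/columns in the sector order above):
  C_11 = (0.95)(0.80) − (-0.10)(-0.40) = 0.7200
  C_12 = −[(-0.35)(0.80) − (-0.10)(-0.05)] = 0.2850
  C_13 = (-0.35)(-0.40) − (0.95)(-0.05) = 0.1875
  C_21 = −[(-0.25)(0.80) − (-0.05)(-0.40)] = 0.2200
  C_22 = (0.75)(0.80) − (-0.05)(-0.05) = 0.5975
  C_23 = −[(0.75)(-0.40) − (-0.25)(-0.05)] = 0.3125
  C_31 = (-0.25)(-0.10) − (-0.05)(0.95) = 0.0725
  C_32 = −[(0.75)(-0.10) − (-0.05)(-0.35)] = 0.0925
  C_33 = (0.75)(0.95) − (-0.25)(-0.35) = 0.6250
det(I−A) = Σ_j (I−A)_1j·C_1j = (0.75)(0.7200) + (-0.25)(0.2850) + (-0.05)(0.1875) = 0.459375
adj(I−A) = Cᵀ =
  [ 0.7200   0.2200   0.0725]
  [ 0.2850   0.5975   0.0925]
  [ 0.1875   0.3125   0.6250]
(I − A)⁻¹ = adj(I−A) / det(I−A) ≈
  [   1.5673     0.4789     0.1578]
  [   0.6204     1.3007     0.2014]
  [   0.4082     0.6803     1.3605]
x = (I − A)⁻¹ d = adj(I−A)·d / det(I−A), with det(I−A) = 0.459375:
  x_1 = (0.7200·525 + 0.2200·525 + 0.0725·800) / 0.459375 = 551.50 / 0.459375 ≈ 1200.54
  x_2 = (0.2850·525 + 0.5975·525 + 0.0925·800) / 0.459375 = 537.3125 / 0.459375 ≈ 1169.66
  x_3 = (0.1875·525 + 0.3125·525 + 0.6250·800) / 0.459375 = 762.50 / 0.459375 ≈ 1659.86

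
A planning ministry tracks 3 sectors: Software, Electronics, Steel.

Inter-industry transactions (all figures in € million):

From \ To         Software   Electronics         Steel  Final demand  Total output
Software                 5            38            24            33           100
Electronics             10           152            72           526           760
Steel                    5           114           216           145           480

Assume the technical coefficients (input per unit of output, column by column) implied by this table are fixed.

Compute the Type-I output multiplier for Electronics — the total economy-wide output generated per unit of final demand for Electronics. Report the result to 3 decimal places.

m_2 = 1.791

Technical coefficients a_ij = z_ij / X_j:
  a_11 = 5/100 = 0.05, a_21 = 10/100 = 0.10, a_31 = 5/100 = 0.05
  a_12 = 38/760 = 0.05, a_22 = 152/760 = 0.20, a_32 = 114/760 = 0.15
  a_13 = 24/480 = 0.05, a_23 = 72/480 = 0.15, a_33 = 216/480 = 0.45
I − A =
  [   0.95    -0.05    -0.05]
  [  -0.10     0.80    -0.15]
  [  -0.05    -0.15     0.55]
Cofactors of I−A, C_ij = (−1)^(i+j)·(minor ij) (rows/columns in the sector order above):
  C_11 = (0.80)(0.55) − (-0.15)(-0.15) = 0.4175
  C_12 = −[(-0.10)(0.55) − (-0.15)(-0.05)] = 0.0625
  C_13 = (-0.10)(-0.15) − (0.80)(-0.05) = 0.0550
  C_21 = −[(-0.05)(0.55) − (-0.05)(-0.15)] = 0.0350
  C_22 = (0.95)(0.55) − (-0.05)(-0.05) = 0.5200
  C_23 = −[(0.95)(-0.15) − (-0.05)(-0.05)] = 0.1450
  C_31 = (-0.05)(-0.15) − (-0.05)(0.80) = 0.0475
  C_32 = −[(0.95)(-0.15) − (-0.05)(-0.10)] = 0.1475
  C_33 = (0.95)(0.80) − (-0.05)(-0.10) = 0.7550
det(I−A) = Σ_j (I−A)_1j·C_1j = (0.95)(0.4175) + (-0.05)(0.0625) + (-0.05)(0.0550) = 0.39075
adj(I−A) = Cᵀ =
  [ 0.4175   0.0350   0.0475]
  [ 0.0625   0.5200   0.1475]
  [ 0.0550   0.1450   0.7550]
(I − A)⁻¹ = adj(I−A) / det(I−A) ≈
  [   1.0685     0.0896     0.1216]
  [   0.1599     1.3308     0.3775]
  [   0.1408     0.3711     1.9322]
The output multiplier for sector j is the column-j sum of the Leontief inverse (I − A)⁻¹ = adj(I−A) / det(I−A).
Column 2 of adj(I−A): (0.0350, 0.5200, 0.1450); det(I−A) = 0.39075.
m_2 = (0.0350 + 0.5200 + 0.1450) / 0.39075 = 0.70 / 0.39075 ≈ 1.791.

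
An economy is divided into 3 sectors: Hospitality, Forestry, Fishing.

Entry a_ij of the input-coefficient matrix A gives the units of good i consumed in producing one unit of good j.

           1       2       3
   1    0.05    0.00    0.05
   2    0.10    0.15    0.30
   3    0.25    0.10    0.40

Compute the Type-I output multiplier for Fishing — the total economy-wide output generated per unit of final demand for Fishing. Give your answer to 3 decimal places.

m_3 = 2.563

I − A =
  [   0.95     0.00    -0.05]
  [  -0.10     0.85    -0.30]
  [  -0.25    -0.10     0.60]
Cofactors of I−A, C_ij = (−1)^(i+j)·(minor ij) (rows/columns in the sector order above):
  C_11 = (0.85)(0.60) − (-0.30)(-0.10) = 0.4800
  C_12 = −[(-0.10)(0.60) − (-0.30)(-0.25)] = 0.1350
  C_13 = (-0.10)(-0.10) − (0.85)(-0.25) = 0.2225
  C_21 = −[(0.00)(0.60) − (-0.05)(-0.10)] = 0.0050
  C_22 = (0.95)(0.60) − (-0.05)(-0.25) = 0.5575
  C_23 = −[(0.95)(-0.10) − (0.00)(-0.25)] = 0.0950
  C_31 = (0.00)(-0.30) − (-0.05)(0.85) = 0.0425
  C_32 = −[(0.95)(-0.30) − (-0.05)(-0.10)] = 0.2900
  C_33 = (0.95)(0.85) − (0.00)(-0.10) = 0.8075
det(I−A) = Σ_j (I−A)_1j·C_1j = (0.95)(0.4800) + (0.00)(0.1350) + (-0.05)(0.2225) = 0.444875
adj(I−A) = Cᵀ =
  [ 0.4800   0.0050   0.0425]
  [ 0.1350   0.5575   0.2900]
  [ 0.2225   0.0950   0.8075]
(I − A)⁻¹ = adj(I−A) / det(I−A) ≈
  [   1.0790     0.0112     0.0955]
  [   0.3035     1.2532     0.6519]
  [   0.5001     0.2135     1.8151]
The output multiplier for sector j is the column-j sum of the Leontief inverse (I − A)⁻¹ = adj(I−A) / det(I−A).
Column 3 of adj(I−A): (0.0425, 0.2900, 0.8075); det(I−A) = 0.444875.
m_3 = (0.0425 + 0.2900 + 0.8075) / 0.444875 = 1.14 / 0.444875 ≈ 2.563.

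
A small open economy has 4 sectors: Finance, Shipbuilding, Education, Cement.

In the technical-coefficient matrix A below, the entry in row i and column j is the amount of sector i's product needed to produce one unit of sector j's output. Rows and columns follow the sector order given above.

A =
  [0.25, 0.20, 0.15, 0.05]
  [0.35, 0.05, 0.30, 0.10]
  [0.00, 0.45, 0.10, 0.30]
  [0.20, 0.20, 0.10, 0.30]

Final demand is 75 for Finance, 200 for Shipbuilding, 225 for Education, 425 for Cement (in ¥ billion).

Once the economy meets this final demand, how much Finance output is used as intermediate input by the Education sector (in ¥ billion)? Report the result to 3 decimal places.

z_FE = 168.929

I − A =
  [   0.75    -0.20    -0.15    -0.05]
  [  -0.35     0.95    -0.30    -0.10]
  [   0.00    -0.45     0.90    -0.30]
  [  -0.20    -0.20    -0.10     0.70]
Compute the cofactors C_ij = (−1)^(i+j)·(3×3 minor ij) of I−A; the adjugate is their transpose:
adj(I−A) = Cᵀ =
  [ 0.435000   0.187500   0.148500   0.121500]
  [ 0.246000   0.432000   0.203500   0.166500]
  [ 0.197250   0.288750   0.417750   0.234375]
  [ 0.222750   0.218250   0.160250   0.453375]
det(I−A) = Σ_j (I−A)_1j·C_1j = (0.75)(0.435000) + (-0.20)(0.246000) + (-0.15)(0.197250) + (-0.05)(0.222750) = 0.236325
(I − A)⁻¹ = adj(I−A) / det(I−A) ≈
  [   1.8407     0.7934     0.6284     0.5141]
  [   1.0409     1.8280     0.8611     0.7045]
  [   0.8347     1.2218     1.7677     0.9917]
  [   0.9426     0.9235     0.6781     1.9184]
First solve x = (I − A)⁻¹ d = adj(I−A)·d / det(I−A); in particular x_E = (0.197250·75 + 0.288750·200 + 0.417750·225 + 0.234375·425) / 0.236325 = 266.146875 / 0.236325 ≈ 1126.19010.
Intermediate flow from F to E: z_FE = a_FE · x_E = 0.15 × 266.146875 / 0.236325 = 39.92203125 / 0.236325 ≈ 168.929.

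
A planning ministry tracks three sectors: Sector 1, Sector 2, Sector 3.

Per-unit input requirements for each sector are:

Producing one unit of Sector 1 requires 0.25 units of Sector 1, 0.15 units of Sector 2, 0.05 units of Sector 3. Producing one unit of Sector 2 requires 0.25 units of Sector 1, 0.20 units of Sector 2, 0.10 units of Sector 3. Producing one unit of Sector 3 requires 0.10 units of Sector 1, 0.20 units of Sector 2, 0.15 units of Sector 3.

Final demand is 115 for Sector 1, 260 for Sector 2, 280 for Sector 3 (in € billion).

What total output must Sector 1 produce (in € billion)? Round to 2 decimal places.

I − A =
  [   0.75    -0.25    -0.10]
  [  -0.15     0.80    -0.20]
  [  -0.05    -0.10     0.85]
Cofactors of I−A, C_ij = (−1)^(i+j)·(minor ij) (rows/columns in the sector order above):
  C_11 = (0.80)(0.85) − (-0.20)(-0.10) = 0.6600
  C_12 = −[(-0.15)(0.85) − (-0.20)(-0.05)] = 0.1375
  C_13 = (-0.15)(-0.10) − (0.80)(-0.05) = 0.0550
  C_21 = −[(-0.25)(0.85) − (-0.10)(-0.10)] = 0.2225
  C_22 = (0.75)(0.85) − (-0.10)(-0.05) = 0.6325
  C_23 = −[(0.75)(-0.10) − (-0.25)(-0.05)] = 0.0875
  C_31 = (-0.25)(-0.20) − (-0.10)(0.80) = 0.1300
  C_32 = −[(0.75)(-0.20) − (-0.10)(-0.15)] = 0.1650
  C_33 = (0.75)(0.80) − (-0.25)(-0.15) = 0.5625
det(I−A) = Σ_j (I−A)_1j·C_1j = (0.75)(0.6600) + (-0.25)(0.1375) + (-0.10)(0.0550) = 0.455125
adj(I−A) = Cᵀ =
  [ 0.6600   0.2225   0.1300]
  [ 0.1375   0.6325   0.1650]
  [ 0.0550   0.0875   0.5625]
(I − A)⁻¹ = adj(I−A) / det(I−A) ≈
  [   1.4502     0.4889     0.2856]
  [   0.3021     1.3897     0.3625]
  [   0.1208     0.1923     1.2359]
x = (I − A)⁻¹ d = adj(I−A)·d / det(I−A), with det(I−A) = 0.455125:
  x_1 = (0.6600·115 + 0.2225·260 + 0.1300·280) / 0.455125 = 170.15 / 0.455125 ≈ 373.85
  x_2 = (0.1375·115 + 0.6325·260 + 0.1650·280) / 0.455125 = 226.4625 / 0.455125 ≈ 497.58
  x_3 = (0.0550·115 + 0.0875·260 + 0.5625·280) / 0.455125 = 186.575 / 0.455125 ≈ 409.94

x_1 = 373.85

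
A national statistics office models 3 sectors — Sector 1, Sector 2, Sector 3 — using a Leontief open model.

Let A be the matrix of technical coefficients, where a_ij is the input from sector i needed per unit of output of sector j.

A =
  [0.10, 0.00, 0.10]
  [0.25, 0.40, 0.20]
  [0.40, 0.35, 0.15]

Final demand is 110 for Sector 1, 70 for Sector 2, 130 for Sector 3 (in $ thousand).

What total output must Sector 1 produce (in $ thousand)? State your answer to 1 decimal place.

I − A =
  [   0.90     0.00    -0.10]
  [  -0.25     0.60    -0.20]
  [  -0.40    -0.35     0.85]
Cofactors of I−A, C_ij = (−1)^(i+j)·(minor ij) (rows/columns in the sector order above):
  C_11 = (0.60)(0.85) − (-0.20)(-0.35) = 0.4400
  C_12 = −[(-0.25)(0.85) − (-0.20)(-0.40)] = 0.2925
  C_13 = (-0.25)(-0.35) − (0.60)(-0.40) = 0.3275
  C_21 = −[(0.00)(0.85) − (-0.10)(-0.35)] = 0.0350
  C_22 = (0.90)(0.85) − (-0.10)(-0.40) = 0.7250
  C_23 = −[(0.90)(-0.35) − (0.00)(-0.40)] = 0.3150
  C_31 = (0.00)(-0.20) − (-0.10)(0.60) = 0.0600
  C_32 = −[(0.90)(-0.20) − (-0.10)(-0.25)] = 0.2050
  C_33 = (0.90)(0.60) − (0.00)(-0.25) = 0.5400
det(I−A) = Σ_j (I−A)_1j·C_1j = (0.90)(0.4400) + (0.00)(0.2925) + (-0.10)(0.3275) = 0.36325
adj(I−A) = Cᵀ =
  [ 0.4400   0.0350   0.0600]
  [ 0.2925   0.7250   0.2050]
  [ 0.3275   0.3150   0.5400]
(I − A)⁻¹ = adj(I−A) / det(I−A) ≈
  [   1.2113     0.0964     0.1652]
  [   0.8052     1.9959     0.5643]
  [   0.9016     0.8672     1.4866]
x = (I − A)⁻¹ d = adj(I−A)·d / det(I−A), with det(I−A) = 0.36325:
  x_1 = (0.4400·110 + 0.0350·70 + 0.0600·130) / 0.36325 = 58.65 / 0.36325 ≈ 161.5
  x_2 = (0.2925·110 + 0.7250·70 + 0.2050·130) / 0.36325 = 109.575 / 0.36325 ≈ 301.7
  x_3 = (0.3275·110 + 0.3150·70 + 0.5400·130) / 0.36325 = 128.275 / 0.36325 ≈ 353.1

x_1 = 161.5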